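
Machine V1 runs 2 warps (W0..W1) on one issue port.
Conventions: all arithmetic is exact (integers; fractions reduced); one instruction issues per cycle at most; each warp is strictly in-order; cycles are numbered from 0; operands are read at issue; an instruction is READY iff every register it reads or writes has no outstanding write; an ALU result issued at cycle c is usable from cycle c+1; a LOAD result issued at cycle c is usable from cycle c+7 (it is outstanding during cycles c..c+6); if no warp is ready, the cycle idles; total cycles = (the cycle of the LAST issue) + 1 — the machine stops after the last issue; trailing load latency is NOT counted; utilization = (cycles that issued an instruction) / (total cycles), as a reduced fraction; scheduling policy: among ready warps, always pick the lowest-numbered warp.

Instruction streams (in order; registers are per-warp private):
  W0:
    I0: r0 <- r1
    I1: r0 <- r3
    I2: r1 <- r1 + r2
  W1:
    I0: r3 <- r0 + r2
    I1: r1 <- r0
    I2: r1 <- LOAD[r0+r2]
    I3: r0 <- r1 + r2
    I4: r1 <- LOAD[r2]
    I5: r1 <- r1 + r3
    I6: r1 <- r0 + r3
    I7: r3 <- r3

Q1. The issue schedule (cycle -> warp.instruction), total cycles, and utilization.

cycle 0: W0.I0
cycle 1: W0.I1
cycle 2: W0.I2
cycle 3: W1.I0
cycle 4: W1.I1
cycle 5: W1.I2
cycle 6: idle
cycle 7: idle
cycle 8: idle
cycle 9: idle
cycle 10: idle
cycle 11: idle
cycle 12: W1.I3
cycle 13: W1.I4
cycle 14: idle
cycle 15: idle
cycle 16: idle
cycle 17: idle
cycle 18: idle
cycle 19: idle
cycle 20: W1.I5
cycle 21: W1.I6
cycle 22: W1.I7

Answer: 23 cycles, utilization 11/23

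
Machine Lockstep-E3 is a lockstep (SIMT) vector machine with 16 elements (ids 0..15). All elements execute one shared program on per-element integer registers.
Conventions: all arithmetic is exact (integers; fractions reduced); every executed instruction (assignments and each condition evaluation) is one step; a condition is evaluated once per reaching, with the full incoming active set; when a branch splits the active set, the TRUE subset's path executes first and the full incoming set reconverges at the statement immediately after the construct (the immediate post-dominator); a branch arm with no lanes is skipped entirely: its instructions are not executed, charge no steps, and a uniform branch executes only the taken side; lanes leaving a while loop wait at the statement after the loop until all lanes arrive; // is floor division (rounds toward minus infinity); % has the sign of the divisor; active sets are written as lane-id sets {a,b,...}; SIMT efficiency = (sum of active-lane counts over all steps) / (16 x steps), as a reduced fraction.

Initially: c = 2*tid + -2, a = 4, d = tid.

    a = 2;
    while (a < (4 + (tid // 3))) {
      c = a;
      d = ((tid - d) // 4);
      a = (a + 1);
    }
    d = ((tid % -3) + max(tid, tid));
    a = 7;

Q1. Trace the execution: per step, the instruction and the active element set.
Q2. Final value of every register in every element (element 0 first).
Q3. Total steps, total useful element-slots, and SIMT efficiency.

step 0: a <- 2                       {0,1,2,3,4,5,6,7,8,9,10,11,12,13,14,15}
step 1: eval (a < (4 + (tid // 3)))  {0,1,2,3,4,5,6,7,8,9,10,11,12,13,14,15}
step 2: c <- a                       {0,1,2,3,4,5,6,7,8,9,10,11,12,13,14,15}
step 3: d <- ((tid - d) // 4)        {0,1,2,3,4,5,6,7,8,9,10,11,12,13,14,15}
step 4: a <- (a + 1)                 {0,1,2,3,4,5,6,7,8,9,10,11,12,13,14,15}
step 5: eval (a < (4 + (tid // 3)))  {0,1,2,3,4,5,6,7,8,9,10,11,12,13,14,15}
step 6: c <- a                       {0,1,2,3,4,5,6,7,8,9,10,11,12,13,14,15}
step 7: d <- ((tid - d) // 4)        {0,1,2,3,4,5,6,7,8,9,10,11,12,13,14,15}
step 8: a <- (a + 1)                 {0,1,2,3,4,5,6,7,8,9,10,11,12,13,14,15}
step 9: eval (a < (4 + (tid // 3)))  {0,1,2,3,4,5,6,7,8,9,10,11,12,13,14,15}
step 10: c <- a                       {3,4,5,6,7,8,9,10,11,12,13,14,15}
step 11: d <- ((tid - d) // 4)        {3,4,5,6,7,8,9,10,11,12,13,14,15}
step 12: a <- (a + 1)                 {3,4,5,6,7,8,9,10,11,12,13,14,15}
step 13: eval (a < (4 + (tid // 3)))  {3,4,5,6,7,8,9,10,11,12,13,14,15}
step 14: c <- a                       {6,7,8,9,10,11,12,13,14,15}
step 15: d <- ((tid - d) // 4)        {6,7,8,9,10,11,12,13,14,15}
step 16: a <- (a + 1)                 {6,7,8,9,10,11,12,13,14,15}
step 17: eval (a < (4 + (tid // 3)))  {6,7,8,9,10,11,12,13,14,15}
step 18: c <- a                       {9,10,11,12,13,14,15}
step 19: d <- ((tid - d) // 4)        {9,10,11,12,13,14,15}
step 20: a <- (a + 1)                 {9,10,11,12,13,14,15}
step 21: eval (a < (4 + (tid // 3)))  {9,10,11,12,13,14,15}
step 22: c <- a                       {12,13,14,15}
step 23: d <- ((tid - d) // 4)        {12,13,14,15}
step 24: a <- (a + 1)                 {12,13,14,15}
step 25: eval (a < (4 + (tid // 3)))  {12,13,14,15}
step 26: c <- a                       {15}
step 27: d <- ((tid - d) // 4)        {15}
step 28: a <- (a + 1)                 {15}
step 29: eval (a < (4 + (tid // 3)))  {15}
step 30: d <- ((tid % -3) + max(tid, tid)) {0,1,2,3,4,5,6,7,8,9,10,11,12,13,14,15}
step 31: a <- 7                       {0,1,2,3,4,5,6,7,8,9,10,11,12,13,14,15}

Answer: 32 steps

c: 3,3,3,4,4,4,5,5,5,6,6,6,7,7,7,8
a: 7,7,7,7,7,7,7,7,7,7,7,7,7,7,7,7
d: 0,-1,1,3,2,4,6,5,7,9,8,10,12,11,13,15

steps = 32; useful = 332; efficiency = 332/512 = 83/128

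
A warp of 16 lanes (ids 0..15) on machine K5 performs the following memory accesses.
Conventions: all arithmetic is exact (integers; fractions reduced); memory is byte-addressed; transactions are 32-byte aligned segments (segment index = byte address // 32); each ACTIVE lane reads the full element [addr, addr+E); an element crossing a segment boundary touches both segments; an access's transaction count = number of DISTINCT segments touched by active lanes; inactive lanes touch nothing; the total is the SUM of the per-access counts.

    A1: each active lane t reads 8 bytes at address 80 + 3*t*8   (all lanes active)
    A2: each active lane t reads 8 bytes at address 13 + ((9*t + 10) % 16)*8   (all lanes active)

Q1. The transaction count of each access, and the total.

A1: 12 transactions
A2: 5 transactions

Answer: 12,5; total 17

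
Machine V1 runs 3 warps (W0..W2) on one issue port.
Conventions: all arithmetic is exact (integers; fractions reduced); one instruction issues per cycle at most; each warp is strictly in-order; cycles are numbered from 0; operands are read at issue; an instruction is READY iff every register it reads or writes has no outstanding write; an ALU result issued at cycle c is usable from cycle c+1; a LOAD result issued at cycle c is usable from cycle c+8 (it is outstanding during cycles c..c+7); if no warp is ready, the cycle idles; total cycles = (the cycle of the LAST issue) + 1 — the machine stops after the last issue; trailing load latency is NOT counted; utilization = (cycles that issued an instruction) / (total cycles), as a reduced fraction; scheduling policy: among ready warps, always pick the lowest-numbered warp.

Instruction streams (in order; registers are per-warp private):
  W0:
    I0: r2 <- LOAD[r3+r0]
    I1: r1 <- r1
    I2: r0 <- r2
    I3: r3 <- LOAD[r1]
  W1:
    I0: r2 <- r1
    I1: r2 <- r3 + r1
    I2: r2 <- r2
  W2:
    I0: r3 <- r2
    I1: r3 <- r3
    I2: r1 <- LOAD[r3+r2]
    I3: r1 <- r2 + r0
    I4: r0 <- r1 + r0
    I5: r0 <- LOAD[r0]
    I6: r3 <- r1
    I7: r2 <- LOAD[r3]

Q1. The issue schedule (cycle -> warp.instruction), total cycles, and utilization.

cycle 0: W0.I0
cycle 1: W0.I1
cycle 2: W1.I0
cycle 3: W1.I1
cycle 4: W1.I2
cycle 5: W2.I0
cycle 6: W2.I1
cycle 7: W2.I2
cycle 8: W0.I2
cycle 9: W0.I3
cycle 10: idle
cycle 11: idle
cycle 12: idle
cycle 13: idle
cycle 14: idle
cycle 15: W2.I3
cycle 16: W2.I4
cycle 17: W2.I5
cycle 18: W2.I6
cycle 19: W2.I7

Answer: 20 cycles, utilization 3/4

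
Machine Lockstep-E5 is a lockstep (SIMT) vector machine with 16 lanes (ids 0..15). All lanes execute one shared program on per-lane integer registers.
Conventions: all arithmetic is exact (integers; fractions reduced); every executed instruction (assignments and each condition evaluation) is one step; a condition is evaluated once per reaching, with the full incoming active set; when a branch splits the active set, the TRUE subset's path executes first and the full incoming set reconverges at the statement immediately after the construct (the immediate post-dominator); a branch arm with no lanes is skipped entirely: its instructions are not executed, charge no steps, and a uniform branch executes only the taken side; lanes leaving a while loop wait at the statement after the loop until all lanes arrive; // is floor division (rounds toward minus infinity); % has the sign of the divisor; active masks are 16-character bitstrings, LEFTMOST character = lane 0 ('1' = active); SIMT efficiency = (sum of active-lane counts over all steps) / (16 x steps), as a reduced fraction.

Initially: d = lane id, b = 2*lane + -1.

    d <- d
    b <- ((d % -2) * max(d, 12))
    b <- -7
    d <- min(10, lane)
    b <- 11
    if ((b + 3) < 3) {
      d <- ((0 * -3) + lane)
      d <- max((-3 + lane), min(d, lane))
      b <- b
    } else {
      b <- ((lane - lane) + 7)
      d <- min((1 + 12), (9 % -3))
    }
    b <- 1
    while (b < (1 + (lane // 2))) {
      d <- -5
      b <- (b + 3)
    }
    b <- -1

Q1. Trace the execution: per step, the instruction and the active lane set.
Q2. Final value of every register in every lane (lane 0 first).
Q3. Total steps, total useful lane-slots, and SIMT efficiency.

step 0: d <- d                       1111111111111111
step 1: b <- ((d % -2) * max(d, 12)) 1111111111111111
step 2: b <- -7                      1111111111111111
step 3: d <- min(10, lane)           1111111111111111
step 4: b <- 11                      1111111111111111
step 5: eval ((b + 3) < 3)           1111111111111111
step 6: b <- ((lane - lane) + 7)     1111111111111111
step 7: d <- min((1 + 12), (9 % -3)) 1111111111111111
step 8: b <- 1                       1111111111111111
step 9: eval (b < (1 + (lane // 2))) 1111111111111111
step 10: d <- -5                      0011111111111111
step 11: b <- (b + 3)                 0011111111111111
step 12: eval (b < (1 + (lane // 2))) 0011111111111111
step 13: d <- -5                      0000000011111111
step 14: b <- (b + 3)                 0000000011111111
step 15: eval (b < (1 + (lane // 2))) 0000000011111111
step 16: d <- -5                      0000000000000011
step 17: b <- (b + 3)                 0000000000000011
step 18: eval (b < (1 + (lane // 2))) 0000000000000011
step 19: b <- -1                      1111111111111111

Answer: 20 steps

d: 0,0,-5,-5,-5,-5,-5,-5,-5,-5,-5,-5,-5,-5,-5,-5
b: -1,-1,-1,-1,-1,-1,-1,-1,-1,-1,-1,-1,-1,-1,-1,-1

steps = 20; useful = 248; efficiency = 248/320 = 31/40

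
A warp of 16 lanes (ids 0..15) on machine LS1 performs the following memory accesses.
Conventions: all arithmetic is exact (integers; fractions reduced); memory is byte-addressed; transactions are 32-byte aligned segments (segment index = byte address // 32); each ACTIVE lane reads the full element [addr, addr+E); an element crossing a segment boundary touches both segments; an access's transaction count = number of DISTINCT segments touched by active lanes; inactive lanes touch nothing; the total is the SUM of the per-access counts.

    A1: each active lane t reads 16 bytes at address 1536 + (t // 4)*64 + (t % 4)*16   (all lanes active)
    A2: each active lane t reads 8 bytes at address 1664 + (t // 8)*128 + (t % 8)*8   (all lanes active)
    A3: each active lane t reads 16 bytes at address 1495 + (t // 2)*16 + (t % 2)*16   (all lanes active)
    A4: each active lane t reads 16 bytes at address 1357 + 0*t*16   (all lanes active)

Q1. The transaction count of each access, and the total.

A1: 8 transactions
A2: 4 transactions
A3: 6 transactions
A4: 1 transaction

Answer: 8,4,6,1; total 19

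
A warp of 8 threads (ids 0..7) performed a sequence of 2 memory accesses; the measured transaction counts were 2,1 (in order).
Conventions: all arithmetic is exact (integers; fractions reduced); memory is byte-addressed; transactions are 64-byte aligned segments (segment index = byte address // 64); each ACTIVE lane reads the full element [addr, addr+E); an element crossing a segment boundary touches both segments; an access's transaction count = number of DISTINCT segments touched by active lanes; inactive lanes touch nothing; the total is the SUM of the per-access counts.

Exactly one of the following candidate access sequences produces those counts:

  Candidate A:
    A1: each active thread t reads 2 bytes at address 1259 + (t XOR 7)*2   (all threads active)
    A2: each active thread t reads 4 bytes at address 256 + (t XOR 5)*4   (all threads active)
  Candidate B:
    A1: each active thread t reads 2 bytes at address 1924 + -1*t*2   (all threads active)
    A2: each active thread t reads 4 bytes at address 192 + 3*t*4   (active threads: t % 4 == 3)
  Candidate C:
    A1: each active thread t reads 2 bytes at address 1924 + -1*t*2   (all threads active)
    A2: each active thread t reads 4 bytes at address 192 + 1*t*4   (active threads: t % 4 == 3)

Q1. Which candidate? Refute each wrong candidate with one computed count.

A: A1 gives 1 transaction, not 2
B: A2 gives 2 transactions, not 1
C: all counts match (2,1)

Answer: C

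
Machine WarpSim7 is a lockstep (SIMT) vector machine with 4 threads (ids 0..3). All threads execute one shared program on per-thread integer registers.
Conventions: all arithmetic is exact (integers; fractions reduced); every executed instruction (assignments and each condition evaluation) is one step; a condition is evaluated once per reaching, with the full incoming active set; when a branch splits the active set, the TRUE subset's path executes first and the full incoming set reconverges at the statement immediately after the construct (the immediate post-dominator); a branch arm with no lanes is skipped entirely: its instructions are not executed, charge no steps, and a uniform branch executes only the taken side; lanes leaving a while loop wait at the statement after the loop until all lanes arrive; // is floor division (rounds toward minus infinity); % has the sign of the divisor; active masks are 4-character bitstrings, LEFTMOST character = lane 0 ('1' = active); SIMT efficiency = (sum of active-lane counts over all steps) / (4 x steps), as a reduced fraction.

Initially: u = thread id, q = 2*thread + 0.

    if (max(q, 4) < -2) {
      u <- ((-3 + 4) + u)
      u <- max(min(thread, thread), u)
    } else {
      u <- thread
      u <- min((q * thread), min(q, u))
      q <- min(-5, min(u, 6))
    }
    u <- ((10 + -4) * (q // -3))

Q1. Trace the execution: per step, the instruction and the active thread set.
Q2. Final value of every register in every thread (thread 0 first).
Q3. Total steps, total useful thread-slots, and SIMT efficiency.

step 0: eval (max(q, 4) < -2)        1111
step 1: u <- thread                  1111
step 2: u <- min((q * thread), min(q, u)) 1111
step 3: q <- min(-5, min(u, 6))      1111
step 4: u <- ((10 + -4) * (q // -3)) 1111

Answer: 5 steps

u: 6,6,6,6
q: -5,-5,-5,-5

steps = 5; useful = 20; efficiency = 20/20 = 1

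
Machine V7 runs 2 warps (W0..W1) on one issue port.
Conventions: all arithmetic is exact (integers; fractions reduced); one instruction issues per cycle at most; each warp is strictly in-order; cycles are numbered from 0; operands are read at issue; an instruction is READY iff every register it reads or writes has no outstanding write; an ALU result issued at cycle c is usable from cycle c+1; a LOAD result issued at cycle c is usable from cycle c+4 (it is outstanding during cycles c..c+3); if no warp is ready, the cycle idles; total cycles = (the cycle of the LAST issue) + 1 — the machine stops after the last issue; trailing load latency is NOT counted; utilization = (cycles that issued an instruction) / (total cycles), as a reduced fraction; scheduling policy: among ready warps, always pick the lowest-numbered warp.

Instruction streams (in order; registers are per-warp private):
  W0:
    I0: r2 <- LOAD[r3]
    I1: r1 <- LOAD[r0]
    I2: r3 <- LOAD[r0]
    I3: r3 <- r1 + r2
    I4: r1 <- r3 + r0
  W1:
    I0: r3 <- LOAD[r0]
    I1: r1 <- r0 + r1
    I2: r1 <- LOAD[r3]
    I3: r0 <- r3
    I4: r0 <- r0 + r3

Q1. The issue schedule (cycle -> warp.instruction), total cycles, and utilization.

cycle 0: W0.I0
cycle 1: W0.I1
cycle 2: W0.I2
cycle 3: W1.I0
cycle 4: W1.I1
cycle 5: idle
cycle 6: W0.I3
cycle 7: W0.I4
cycle 8: W1.I2
cycle 9: W1.I3
cycle 10: W1.I4

Answer: 11 cycles, utilization 10/11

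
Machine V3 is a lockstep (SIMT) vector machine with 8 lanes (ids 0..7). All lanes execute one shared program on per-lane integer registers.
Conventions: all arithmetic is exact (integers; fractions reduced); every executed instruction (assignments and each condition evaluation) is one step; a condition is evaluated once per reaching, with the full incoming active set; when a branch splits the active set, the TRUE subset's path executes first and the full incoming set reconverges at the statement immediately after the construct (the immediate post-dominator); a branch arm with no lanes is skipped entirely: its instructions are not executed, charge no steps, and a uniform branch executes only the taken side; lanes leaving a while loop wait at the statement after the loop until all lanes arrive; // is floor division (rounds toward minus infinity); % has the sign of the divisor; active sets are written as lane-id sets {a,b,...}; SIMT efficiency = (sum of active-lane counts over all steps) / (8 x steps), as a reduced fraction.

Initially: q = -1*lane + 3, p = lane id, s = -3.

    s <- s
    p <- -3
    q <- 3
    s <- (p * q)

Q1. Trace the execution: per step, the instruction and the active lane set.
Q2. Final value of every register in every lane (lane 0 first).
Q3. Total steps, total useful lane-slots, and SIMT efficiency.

step 0: s <- s                       {0,1,2,3,4,5,6,7}
step 1: p <- -3                      {0,1,2,3,4,5,6,7}
step 2: q <- 3                       {0,1,2,3,4,5,6,7}
step 3: s <- (p * q)                 {0,1,2,3,4,5,6,7}

Answer: 4 steps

q: 3,3,3,3,3,3,3,3
p: -3,-3,-3,-3,-3,-3,-3,-3
s: -9,-9,-9,-9,-9,-9,-9,-9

steps = 4; useful = 32; efficiency = 32/32 = 1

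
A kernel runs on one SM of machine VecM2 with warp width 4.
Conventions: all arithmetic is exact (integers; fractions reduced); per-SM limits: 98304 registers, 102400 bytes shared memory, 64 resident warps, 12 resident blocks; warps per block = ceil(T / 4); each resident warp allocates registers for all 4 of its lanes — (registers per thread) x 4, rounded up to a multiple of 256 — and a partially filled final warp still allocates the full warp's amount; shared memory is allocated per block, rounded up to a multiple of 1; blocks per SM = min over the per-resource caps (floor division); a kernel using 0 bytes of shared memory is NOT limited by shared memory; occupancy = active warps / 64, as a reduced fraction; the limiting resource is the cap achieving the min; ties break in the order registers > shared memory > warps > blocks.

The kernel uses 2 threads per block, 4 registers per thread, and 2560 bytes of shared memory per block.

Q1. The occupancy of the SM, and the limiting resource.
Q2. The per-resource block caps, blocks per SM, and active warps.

Answer: occupancy 3/16, limited by blocks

registers: 384 blocks
shared memory: 40 blocks
warps: 64 blocks
blocks: 12 blocks

Answer: 12 blocks, 12 active warps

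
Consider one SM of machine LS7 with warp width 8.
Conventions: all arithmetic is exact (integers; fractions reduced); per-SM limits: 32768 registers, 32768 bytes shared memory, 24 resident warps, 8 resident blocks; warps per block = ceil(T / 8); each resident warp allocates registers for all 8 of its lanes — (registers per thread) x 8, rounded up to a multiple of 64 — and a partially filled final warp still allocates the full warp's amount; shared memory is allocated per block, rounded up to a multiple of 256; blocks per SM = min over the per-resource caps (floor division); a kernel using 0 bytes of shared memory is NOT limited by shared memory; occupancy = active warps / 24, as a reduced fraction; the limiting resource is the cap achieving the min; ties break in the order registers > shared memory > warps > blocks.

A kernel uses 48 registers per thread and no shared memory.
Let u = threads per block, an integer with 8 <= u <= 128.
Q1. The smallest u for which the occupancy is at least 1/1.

Answer: u = 17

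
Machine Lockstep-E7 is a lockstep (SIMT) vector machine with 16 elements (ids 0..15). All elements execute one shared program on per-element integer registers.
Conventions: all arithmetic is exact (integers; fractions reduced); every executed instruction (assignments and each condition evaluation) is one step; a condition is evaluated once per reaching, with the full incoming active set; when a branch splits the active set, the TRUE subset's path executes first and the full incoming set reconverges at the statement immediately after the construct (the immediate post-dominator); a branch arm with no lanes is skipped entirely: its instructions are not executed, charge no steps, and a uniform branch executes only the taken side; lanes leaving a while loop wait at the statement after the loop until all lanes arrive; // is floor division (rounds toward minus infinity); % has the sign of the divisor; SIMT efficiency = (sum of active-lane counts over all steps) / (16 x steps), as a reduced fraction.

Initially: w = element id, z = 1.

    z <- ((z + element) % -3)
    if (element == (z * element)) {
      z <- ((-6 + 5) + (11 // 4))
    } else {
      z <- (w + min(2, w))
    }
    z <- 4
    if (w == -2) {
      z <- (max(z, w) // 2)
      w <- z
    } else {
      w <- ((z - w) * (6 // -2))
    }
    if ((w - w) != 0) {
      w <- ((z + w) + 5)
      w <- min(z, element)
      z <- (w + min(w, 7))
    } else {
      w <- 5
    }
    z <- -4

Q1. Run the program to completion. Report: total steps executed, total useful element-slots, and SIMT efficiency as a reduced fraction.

Answer: 10 steps, 144 useful, 9/10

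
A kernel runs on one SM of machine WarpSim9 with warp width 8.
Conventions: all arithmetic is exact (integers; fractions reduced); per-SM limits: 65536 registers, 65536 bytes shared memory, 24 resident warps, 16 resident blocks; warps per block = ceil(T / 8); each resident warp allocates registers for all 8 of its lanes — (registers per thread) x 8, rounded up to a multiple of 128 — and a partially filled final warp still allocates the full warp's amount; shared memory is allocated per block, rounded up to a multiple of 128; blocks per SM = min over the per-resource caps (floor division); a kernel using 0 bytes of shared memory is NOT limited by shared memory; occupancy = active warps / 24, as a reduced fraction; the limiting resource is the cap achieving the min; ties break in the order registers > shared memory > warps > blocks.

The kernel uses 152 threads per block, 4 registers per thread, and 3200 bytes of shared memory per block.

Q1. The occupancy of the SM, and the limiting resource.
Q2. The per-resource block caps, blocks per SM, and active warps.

Answer: occupancy 19/24, limited by warps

registers: 26 blocks
shared memory: 20 blocks
warps: 1 block
blocks: 16 blocks

Answer: 1 block, 19 active warps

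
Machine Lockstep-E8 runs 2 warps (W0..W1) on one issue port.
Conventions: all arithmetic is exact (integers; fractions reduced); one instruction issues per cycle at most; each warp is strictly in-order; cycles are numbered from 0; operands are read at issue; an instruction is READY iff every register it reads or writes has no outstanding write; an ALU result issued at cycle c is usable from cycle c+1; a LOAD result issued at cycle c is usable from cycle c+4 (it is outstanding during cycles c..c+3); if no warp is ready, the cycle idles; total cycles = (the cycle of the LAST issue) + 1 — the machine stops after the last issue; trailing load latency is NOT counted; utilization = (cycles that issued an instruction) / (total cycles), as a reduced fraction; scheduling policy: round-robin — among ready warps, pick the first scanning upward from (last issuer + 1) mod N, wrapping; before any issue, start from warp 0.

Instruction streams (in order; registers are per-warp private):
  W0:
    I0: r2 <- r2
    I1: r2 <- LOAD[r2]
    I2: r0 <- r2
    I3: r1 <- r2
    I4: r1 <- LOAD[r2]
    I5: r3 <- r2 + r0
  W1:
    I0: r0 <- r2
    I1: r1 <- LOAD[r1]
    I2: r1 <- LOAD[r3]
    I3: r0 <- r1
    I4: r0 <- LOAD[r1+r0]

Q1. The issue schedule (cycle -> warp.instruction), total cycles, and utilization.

cycle 0: W0.I0
cycle 1: W1.I0
cycle 2: W0.I1
cycle 3: W1.I1
cycle 4: idle
cycle 5: idle
cycle 6: W0.I2
cycle 7: W1.I2
cycle 8: W0.I3
cycle 9: W0.I4
cycle 10: W0.I5
cycle 11: W1.I3
cycle 12: W1.I4

Answer: 13 cycles, utilization 11/13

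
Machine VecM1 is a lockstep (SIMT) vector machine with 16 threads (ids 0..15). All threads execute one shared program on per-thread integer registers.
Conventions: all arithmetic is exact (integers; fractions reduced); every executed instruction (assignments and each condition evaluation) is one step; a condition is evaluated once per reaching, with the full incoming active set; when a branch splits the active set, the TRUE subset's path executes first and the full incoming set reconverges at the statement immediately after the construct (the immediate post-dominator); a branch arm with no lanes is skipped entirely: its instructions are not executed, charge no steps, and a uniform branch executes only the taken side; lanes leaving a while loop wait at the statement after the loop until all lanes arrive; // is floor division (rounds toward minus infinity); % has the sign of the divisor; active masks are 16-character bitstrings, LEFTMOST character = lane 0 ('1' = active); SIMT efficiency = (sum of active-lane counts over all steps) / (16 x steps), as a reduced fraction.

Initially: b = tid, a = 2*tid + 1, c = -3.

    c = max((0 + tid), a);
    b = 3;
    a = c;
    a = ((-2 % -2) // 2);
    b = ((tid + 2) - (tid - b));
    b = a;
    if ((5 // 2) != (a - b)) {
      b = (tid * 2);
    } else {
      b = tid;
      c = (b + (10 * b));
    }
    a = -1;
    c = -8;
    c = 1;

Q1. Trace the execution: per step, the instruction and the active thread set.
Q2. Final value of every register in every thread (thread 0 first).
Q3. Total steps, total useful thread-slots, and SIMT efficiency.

step 0: c <- max((0 + tid), a)       1111111111111111
step 1: b <- 3                       1111111111111111
step 2: a <- c                       1111111111111111
step 3: a <- ((-2 % -2) // 2)        1111111111111111
step 4: b <- ((tid + 2) - (tid - b)) 1111111111111111
step 5: b <- a                       1111111111111111
step 6: eval ((5 // 2) != (a - b))   1111111111111111
step 7: b <- (tid * 2)               1111111111111111
step 8: a <- -1                      1111111111111111
step 9: c <- -8                      1111111111111111
step 10: c <- 1                       1111111111111111

Answer: 11 steps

b: 0,2,4,6,8,10,12,14,16,18,20,22,24,26,28,30
a: -1,-1,-1,-1,-1,-1,-1,-1,-1,-1,-1,-1,-1,-1,-1,-1
c: 1,1,1,1,1,1,1,1,1,1,1,1,1,1,1,1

steps = 11; useful = 176; efficiency = 176/176 = 1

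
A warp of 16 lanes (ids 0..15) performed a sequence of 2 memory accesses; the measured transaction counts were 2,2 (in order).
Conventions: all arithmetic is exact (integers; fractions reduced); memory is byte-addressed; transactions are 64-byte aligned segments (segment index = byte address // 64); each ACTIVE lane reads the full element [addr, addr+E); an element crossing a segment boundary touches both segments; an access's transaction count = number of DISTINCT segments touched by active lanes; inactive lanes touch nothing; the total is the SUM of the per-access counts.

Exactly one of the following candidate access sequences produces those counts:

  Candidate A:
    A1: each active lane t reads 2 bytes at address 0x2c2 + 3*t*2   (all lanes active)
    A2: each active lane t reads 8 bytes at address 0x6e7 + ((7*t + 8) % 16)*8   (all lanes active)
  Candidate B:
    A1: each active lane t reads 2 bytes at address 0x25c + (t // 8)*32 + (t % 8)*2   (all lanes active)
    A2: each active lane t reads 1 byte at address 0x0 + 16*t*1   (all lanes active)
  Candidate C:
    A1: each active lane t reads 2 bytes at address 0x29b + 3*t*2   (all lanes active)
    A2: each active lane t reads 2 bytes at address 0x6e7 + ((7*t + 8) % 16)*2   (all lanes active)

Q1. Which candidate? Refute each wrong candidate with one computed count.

A: A2 gives 3 transactions, not 2
B: A2 gives 4 transactions, not 2
C: all counts match (2,2)

Answer: C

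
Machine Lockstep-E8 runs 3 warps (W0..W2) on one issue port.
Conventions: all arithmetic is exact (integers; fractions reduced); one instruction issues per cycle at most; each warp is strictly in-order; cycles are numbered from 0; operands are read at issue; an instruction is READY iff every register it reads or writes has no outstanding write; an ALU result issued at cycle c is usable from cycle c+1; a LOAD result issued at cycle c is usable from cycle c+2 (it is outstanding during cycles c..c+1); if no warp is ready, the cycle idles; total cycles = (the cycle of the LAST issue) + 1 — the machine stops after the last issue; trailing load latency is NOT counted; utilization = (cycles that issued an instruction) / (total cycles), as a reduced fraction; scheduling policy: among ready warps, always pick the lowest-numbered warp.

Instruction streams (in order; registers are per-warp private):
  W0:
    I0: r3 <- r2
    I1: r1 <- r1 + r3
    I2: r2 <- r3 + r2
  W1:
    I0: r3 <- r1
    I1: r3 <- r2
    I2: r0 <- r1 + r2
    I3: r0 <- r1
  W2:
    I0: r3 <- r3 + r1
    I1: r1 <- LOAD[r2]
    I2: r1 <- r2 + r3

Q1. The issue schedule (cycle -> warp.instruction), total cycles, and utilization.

cycle 0: W0.I0
cycle 1: W0.I1
cycle 2: W0.I2
cycle 3: W1.I0
cycle 4: W1.I1
cycle 5: W1.I2
cycle 6: W1.I3
cycle 7: W2.I0
cycle 8: W2.I1
cycle 9: idle
cycle 10: W2.I2

Answer: 11 cycles, utilization 10/11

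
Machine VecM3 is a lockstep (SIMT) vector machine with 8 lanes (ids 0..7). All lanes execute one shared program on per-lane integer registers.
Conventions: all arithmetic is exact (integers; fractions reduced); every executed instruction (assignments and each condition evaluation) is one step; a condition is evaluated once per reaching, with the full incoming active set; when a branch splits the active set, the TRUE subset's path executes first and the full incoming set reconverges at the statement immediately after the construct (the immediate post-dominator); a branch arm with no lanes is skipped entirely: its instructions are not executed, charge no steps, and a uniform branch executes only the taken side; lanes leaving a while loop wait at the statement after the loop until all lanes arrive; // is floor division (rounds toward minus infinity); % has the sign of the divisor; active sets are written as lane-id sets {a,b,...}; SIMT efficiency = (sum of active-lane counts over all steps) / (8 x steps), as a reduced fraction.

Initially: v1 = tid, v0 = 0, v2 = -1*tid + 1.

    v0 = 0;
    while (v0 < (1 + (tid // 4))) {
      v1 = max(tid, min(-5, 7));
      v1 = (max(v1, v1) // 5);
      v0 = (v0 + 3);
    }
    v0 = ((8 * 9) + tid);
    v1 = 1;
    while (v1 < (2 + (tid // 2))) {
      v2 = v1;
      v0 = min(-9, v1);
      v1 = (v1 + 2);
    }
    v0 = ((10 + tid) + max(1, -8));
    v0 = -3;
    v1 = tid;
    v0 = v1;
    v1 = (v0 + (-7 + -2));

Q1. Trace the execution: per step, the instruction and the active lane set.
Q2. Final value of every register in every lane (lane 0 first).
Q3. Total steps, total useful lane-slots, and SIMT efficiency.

step 0: v0 <- 0                      {0,1,2,3,4,5,6,7}
step 1: eval (v0 < (1 + (tid // 4))) {0,1,2,3,4,5,6,7}
step 2: v1 <- max(tid, min(-5, 7))   {0,1,2,3,4,5,6,7}
step 3: v1 <- (max(v1, v1) // 5)     {0,1,2,3,4,5,6,7}
step 4: v0 <- (v0 + 3)               {0,1,2,3,4,5,6,7}
step 5: eval (v0 < (1 + (tid // 4))) {0,1,2,3,4,5,6,7}
step 6: v0 <- ((8 * 9) + tid)        {0,1,2,3,4,5,6,7}
step 7: v1 <- 1                      {0,1,2,3,4,5,6,7}
step 8: eval (v1 < (2 + (tid // 2))) {0,1,2,3,4,5,6,7}
step 9: v2 <- v1                     {0,1,2,3,4,5,6,7}
step 10: v0 <- min(-9, v1)            {0,1,2,3,4,5,6,7}
step 11: v1 <- (v1 + 2)               {0,1,2,3,4,5,6,7}
step 12: eval (v1 < (2 + (tid // 2))) {0,1,2,3,4,5,6,7}
step 13: v2 <- v1                     {4,5,6,7}
step 14: v0 <- min(-9, v1)            {4,5,6,7}
step 15: v1 <- (v1 + 2)               {4,5,6,7}
step 16: eval (v1 < (2 + (tid // 2))) {4,5,6,7}
step 17: v0 <- ((10 + tid) + max(1, -8)) {0,1,2,3,4,5,6,7}
step 18: v0 <- -3                     {0,1,2,3,4,5,6,7}
step 19: v1 <- tid                    {0,1,2,3,4,5,6,7}
step 20: v0 <- v1                     {0,1,2,3,4,5,6,7}
step 21: v1 <- (v0 + (-7 + -2))       {0,1,2,3,4,5,6,7}

Answer: 22 steps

v1: -9,-8,-7,-6,-5,-4,-3,-2
v0: 0,1,2,3,4,5,6,7
v2: 1,1,1,1,3,3,3,3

steps = 22; useful = 160; efficiency = 160/176 = 10/11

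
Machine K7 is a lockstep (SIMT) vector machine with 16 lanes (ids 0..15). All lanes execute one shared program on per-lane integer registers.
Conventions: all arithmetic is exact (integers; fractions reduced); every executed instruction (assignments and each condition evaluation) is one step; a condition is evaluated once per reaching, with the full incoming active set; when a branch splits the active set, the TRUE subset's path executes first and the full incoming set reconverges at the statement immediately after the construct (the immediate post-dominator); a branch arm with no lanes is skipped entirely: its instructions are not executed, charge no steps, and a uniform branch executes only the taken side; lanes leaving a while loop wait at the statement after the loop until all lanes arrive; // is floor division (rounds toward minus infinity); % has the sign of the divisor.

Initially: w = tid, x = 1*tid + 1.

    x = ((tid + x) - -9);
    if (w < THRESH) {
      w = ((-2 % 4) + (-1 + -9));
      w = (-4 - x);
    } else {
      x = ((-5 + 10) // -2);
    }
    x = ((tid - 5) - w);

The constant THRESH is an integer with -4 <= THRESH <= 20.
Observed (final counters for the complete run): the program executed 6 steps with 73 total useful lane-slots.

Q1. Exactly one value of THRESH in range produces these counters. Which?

Answer: THRESH = 9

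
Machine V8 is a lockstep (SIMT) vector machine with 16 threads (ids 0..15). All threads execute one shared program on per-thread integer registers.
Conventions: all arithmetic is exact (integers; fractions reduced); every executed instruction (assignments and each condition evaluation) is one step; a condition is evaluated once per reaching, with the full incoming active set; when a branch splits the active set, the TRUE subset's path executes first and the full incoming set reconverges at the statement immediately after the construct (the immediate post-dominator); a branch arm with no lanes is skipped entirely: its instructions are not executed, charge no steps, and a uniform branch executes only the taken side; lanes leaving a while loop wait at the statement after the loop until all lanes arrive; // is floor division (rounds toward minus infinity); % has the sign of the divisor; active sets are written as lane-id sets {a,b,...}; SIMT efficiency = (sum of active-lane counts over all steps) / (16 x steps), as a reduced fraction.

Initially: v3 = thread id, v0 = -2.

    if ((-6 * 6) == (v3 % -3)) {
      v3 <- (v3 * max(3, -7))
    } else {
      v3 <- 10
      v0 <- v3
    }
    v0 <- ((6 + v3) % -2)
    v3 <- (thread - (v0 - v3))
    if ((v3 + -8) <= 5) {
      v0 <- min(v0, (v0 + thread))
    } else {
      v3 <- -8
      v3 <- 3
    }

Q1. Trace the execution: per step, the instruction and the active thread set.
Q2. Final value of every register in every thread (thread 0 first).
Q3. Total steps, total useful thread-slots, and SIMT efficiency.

step 0: eval ((-6 * 6) == (v3 % -3)) {0,1,2,3,4,5,6,7,8,9,10,11,12,13,14,15}
step 1: v3 <- 10                     {0,1,2,3,4,5,6,7,8,9,10,11,12,13,14,15}
step 2: v0 <- v3                     {0,1,2,3,4,5,6,7,8,9,10,11,12,13,14,15}
step 3: v0 <- ((6 + v3) % -2)        {0,1,2,3,4,5,6,7,8,9,10,11,12,13,14,15}
step 4: v3 <- (thread - (v0 - v3))   {0,1,2,3,4,5,6,7,8,9,10,11,12,13,14,15}
step 5: eval ((v3 + -8) <= 5)        {0,1,2,3,4,5,6,7,8,9,10,11,12,13,14,15}
step 6: v0 <- min(v0, (v0 + thread)) {0,1,2,3}
step 7: v3 <- -8                     {4,5,6,7,8,9,10,11,12,13,14,15}
step 8: v3 <- 3                      {4,5,6,7,8,9,10,11,12,13,14,15}

Answer: 9 steps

v3: 10,11,12,13,3,3,3,3,3,3,3,3,3,3,3,3
v0: 0,0,0,0,0,0,0,0,0,0,0,0,0,0,0,0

steps = 9; useful = 124; efficiency = 124/144 = 31/36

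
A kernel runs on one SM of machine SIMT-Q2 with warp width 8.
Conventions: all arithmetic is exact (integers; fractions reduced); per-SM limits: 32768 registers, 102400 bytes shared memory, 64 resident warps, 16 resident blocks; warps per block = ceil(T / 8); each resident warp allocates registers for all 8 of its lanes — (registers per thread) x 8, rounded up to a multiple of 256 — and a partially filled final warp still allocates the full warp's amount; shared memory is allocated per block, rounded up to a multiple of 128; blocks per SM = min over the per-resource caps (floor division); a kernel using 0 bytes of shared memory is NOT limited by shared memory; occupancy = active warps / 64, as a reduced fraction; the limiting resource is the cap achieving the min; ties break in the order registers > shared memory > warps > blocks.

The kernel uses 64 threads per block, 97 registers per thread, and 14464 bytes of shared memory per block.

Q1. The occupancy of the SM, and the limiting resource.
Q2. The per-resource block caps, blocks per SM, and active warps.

Answer: occupancy 1/2, limited by registers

registers: 4 blocks
shared memory: 7 blocks
warps: 8 blocks
blocks: 16 blocks

Answer: 4 blocks, 32 active warps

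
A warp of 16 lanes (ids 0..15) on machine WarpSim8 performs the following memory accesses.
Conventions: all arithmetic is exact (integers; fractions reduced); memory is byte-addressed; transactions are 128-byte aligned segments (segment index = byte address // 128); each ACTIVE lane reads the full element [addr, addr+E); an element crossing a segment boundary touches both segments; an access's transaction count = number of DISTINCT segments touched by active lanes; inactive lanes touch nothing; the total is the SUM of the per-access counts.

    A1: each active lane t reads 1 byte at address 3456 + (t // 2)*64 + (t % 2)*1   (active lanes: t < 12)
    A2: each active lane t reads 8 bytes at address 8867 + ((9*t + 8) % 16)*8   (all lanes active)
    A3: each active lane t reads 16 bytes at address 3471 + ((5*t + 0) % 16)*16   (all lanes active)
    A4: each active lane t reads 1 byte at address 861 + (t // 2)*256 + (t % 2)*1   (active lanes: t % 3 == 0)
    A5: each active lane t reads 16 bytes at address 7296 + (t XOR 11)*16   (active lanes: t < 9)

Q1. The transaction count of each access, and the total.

A1: 3 transactions
A2: 2 transactions
A3: 3 transactions
A4: 6 transactions
A5: 2 transactions

Answer: 3,2,3,6,2; total 16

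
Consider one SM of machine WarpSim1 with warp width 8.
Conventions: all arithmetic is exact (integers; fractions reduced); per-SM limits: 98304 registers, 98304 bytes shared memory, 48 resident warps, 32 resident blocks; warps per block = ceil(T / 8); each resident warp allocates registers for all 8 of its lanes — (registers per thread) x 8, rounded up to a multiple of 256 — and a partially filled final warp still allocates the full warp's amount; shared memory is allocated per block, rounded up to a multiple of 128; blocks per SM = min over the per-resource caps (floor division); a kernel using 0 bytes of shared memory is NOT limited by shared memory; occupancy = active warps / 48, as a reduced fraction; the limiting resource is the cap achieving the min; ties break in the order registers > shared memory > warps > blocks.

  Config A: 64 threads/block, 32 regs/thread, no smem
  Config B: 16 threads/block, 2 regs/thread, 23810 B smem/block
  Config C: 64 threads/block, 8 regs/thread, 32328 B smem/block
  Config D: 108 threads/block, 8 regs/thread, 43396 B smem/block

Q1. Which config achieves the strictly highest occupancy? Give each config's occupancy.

occupancies: A 1, B 1/6, C 1/2, D 7/12

Answer: A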